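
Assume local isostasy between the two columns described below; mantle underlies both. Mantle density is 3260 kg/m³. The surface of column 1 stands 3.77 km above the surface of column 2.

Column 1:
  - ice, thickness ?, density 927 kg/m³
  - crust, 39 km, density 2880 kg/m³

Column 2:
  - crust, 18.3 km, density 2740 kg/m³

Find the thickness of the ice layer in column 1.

2.99 km

Take the compensation level at the base of the deeper column (depth z_c below the surface of column 1) and equate Σ ρ_i t_i down to z_c; mantle fills any gap and the z_c terms cancel.
Column 1: x×927 + 39×2880 + (z_c − 39 − x)×3260
Column 2: 3.77×0 + 18.3×2740 + (z_c − 3.77 − 18.3)×3260
The z_c×3260 term appears on both sides and cancels. Collect the known terms of each column as K = Σ(ρt)_known − 3260 × (depth of known layers): K_1 = 112320 − 3260×39 = −14820; K_2 = 50142 − 3260×(3.77 + 18.3) = −21806.2.
Balance: K_1 − x×(3260 − 927) = K_2, so x = (K_1 − K_2)/(3260 − 927) = 6986.2/2333 = 2.99 km.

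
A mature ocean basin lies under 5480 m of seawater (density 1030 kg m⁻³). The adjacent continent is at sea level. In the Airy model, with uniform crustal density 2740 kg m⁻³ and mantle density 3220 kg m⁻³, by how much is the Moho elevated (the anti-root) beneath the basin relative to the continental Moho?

19500 m

By Archimedes' principle applied to the lithosphere: replacing crust with seawater at the top is compensated by replacing crust with mantle at the base: d (ρ_c − ρ_w) = a (ρ_m − ρ_c).
a = d (ρ_c − ρ_w)/(ρ_m − ρ_c) = 5480 m × 1710/480 = 19500 m.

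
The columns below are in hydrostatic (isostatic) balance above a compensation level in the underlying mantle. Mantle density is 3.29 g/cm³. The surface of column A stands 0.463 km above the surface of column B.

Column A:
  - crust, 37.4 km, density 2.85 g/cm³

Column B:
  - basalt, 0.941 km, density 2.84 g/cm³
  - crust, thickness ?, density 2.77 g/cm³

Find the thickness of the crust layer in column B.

27.9 km

Take the compensation level at the base of the deeper column (depth z_c below the surface of column A) and equate Σ ρ_i t_i down to z_c; mantle fills any gap and the z_c terms cancel.
Column A: 37.4×2.85 + (z_c − 37.4)×3.29
Column B: 0.463×0 + 0.941×2.84 + x×2.77 + (z_c − 0.463 − 0.941 − x)×3.29
The z_c×3.29 term appears on both sides and cancels. Collect the known terms of each column as K = Σ(ρt)_known − 3.29 × (depth of known layers): K_A = 106.59 − 3.29×37.4 = −16.456; K_B = 2.67244 − 3.29×(0.463 + 0.941) = −1.94672.
Balance: K_A = K_B − x×(3.29 − 2.77), so x = (K_B − K_A)/(3.29 − 2.77) = 14.5093/0.52 = 27.9 km.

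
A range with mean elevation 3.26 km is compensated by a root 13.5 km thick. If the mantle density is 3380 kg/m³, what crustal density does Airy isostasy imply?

2720 kg/m³

ρ_c h = (ρ_m − ρ_c) r → ρ_c (h + r) = ρ_m r → ρ_c = ρ_m r / (h + r).
ρ_c = 3380 × 13.5 km / (3.26 km + 13.5 km) = 2720 kg/m³.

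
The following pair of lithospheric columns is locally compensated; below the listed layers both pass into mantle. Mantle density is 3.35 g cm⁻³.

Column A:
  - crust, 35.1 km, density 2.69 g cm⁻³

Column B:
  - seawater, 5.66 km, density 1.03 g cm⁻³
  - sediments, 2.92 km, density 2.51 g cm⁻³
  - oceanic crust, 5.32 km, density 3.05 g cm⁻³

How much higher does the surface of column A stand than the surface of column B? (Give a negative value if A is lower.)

For any compensation level in the mantle, the mantle terms cancel and isostasy reduces to e = (Σt_A − Σt_B) − (Σ(ρt)_A − Σ(ρt)_B) / ρ_m.
Σt_A = 35.1 km; Σt_B = 13.9 km; Σ(ρt)_A = 94.419; Σ(ρt)_B = 29.385 (in km·g cm⁻³).
e = (35.1 − 13.9) − (94.419 − 29.385) / 3.35 = 1.79 km.

1.79 km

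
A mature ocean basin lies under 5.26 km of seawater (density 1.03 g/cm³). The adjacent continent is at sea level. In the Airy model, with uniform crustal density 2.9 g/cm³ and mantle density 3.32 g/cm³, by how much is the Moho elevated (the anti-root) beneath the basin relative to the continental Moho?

23.4 km

Balancing pressure at the compensation depth: replacing crust with seawater at the top is compensated by replacing crust with mantle at the base: d (ρ_c − ρ_w) = a (ρ_m − ρ_c).
a = d (ρ_c − ρ_w)/(ρ_m − ρ_c) = 5.26 km × 1.87/0.42 = 23.4 km.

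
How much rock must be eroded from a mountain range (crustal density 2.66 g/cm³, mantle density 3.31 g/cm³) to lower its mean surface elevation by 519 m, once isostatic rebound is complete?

Net drop Δ = e − u = e − e ρ_c/ρ_m = e (ρ_m − ρ_c)/ρ_m.
e = Δ ρ_m/(ρ_m − ρ_c) = 519 m × 3.31/0.65 = 2640 m.

2640 m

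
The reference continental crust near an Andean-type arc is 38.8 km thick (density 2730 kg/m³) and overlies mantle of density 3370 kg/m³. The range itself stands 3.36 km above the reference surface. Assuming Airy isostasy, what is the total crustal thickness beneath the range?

Root depth r = h ρ_c / (ρ_m − ρ_c) = 3.36 km × 2730 / 640 = 14.33 km.
Total thickness = T + h + r = 38.8 km + 3.36 km + 14.33 km = 56.5 km.

56.5 km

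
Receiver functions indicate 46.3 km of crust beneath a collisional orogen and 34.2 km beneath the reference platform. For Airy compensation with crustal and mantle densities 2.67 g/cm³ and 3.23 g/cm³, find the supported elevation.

2.1 km

Excess crust Δ = 46.3 km − 34.2 km = 12.1 km, split between elevation h and root r with h + r = Δ.
Airy balance ρ_c h = (ρ_m − ρ_c) r gives r = h ρ_c/(ρ_m − ρ_c), so h (1 + ρ_c/(ρ_m − ρ_c)) = Δ, i.e. h = Δ (ρ_m − ρ_c)/ρ_m.
h = 12.1 km × 0.56/3.23 = 2.1 km.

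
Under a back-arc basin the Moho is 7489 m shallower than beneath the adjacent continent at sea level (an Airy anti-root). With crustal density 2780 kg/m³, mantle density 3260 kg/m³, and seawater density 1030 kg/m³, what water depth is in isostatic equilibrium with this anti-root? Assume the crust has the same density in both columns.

Replacing a thickness d of crust by seawater at the top must be balanced by replacing crust with mantle at the base: d (ρ_c − ρ_w) = a (ρ_m − ρ_c).
d = a (ρ_m − ρ_c)/(ρ_c − ρ_w) = 7489 m × 480/1750 = 2050 m.

2050 m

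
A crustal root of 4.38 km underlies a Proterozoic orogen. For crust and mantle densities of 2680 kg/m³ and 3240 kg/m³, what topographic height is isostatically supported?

For local isostatic compensation: ρ_c h = (ρ_m − ρ_c) r.
h = r (ρ_m − ρ_c) / ρ_c = 4.38 km × (3240 − 2680) / 2680 = 0.915 km.

0.915 km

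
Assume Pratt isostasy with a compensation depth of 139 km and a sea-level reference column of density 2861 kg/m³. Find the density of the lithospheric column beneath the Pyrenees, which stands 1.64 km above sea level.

2830 kg/m³

Pratt balance: ρ_ref D = ρ (D + h).
ρ = ρ_ref D/(D + h) = 2861 × 139 km/(139 km + 1.64 km) = 2830 kg/m³.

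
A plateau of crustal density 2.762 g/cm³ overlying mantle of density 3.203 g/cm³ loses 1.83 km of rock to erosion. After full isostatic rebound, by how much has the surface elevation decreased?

Rebound u = e ρ_c/ρ_m = 1.83 km × 2.762/3.203 = 1.578 km.
Net surface drop = e − u = 1.83 km − 1.578 km = e (ρ_m − ρ_c)/ρ_m = 0.252 km.

0.252 km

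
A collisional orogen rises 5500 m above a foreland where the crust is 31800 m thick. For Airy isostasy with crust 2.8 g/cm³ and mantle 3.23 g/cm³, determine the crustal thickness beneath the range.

Root depth r = h ρ_c / (ρ_m − ρ_c) = 5500 m × 2.8 / 0.43 = 35810 m.
Total thickness = T + h + r = 31800 m + 5500 m + 35810 m = 73100 m.

73100 m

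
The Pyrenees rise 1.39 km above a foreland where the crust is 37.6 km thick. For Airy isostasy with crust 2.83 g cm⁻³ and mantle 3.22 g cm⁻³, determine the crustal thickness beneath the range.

49.1 km

Root depth r = h ρ_c / (ρ_m − ρ_c) = 1.39 km × 2.83 / 0.39 = 10.09 km.
Total thickness = T + h + r = 37.6 km + 1.39 km + 10.09 km = 49.1 km.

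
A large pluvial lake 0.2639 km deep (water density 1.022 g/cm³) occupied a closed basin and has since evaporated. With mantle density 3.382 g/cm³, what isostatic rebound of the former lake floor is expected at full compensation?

u = d ρ_w/ρ_m = 0.2639 km × 1.022/3.382 = 0.0797 km.

0.0797 km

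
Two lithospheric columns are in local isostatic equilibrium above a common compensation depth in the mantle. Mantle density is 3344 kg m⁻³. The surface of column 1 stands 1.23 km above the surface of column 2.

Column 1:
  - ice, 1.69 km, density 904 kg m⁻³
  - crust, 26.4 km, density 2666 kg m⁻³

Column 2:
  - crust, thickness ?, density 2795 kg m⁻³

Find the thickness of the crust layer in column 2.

32.6 km

Take the compensation level at the base of the deeper column (depth z_c below the surface of column 1) and equate Σ ρ_i t_i down to z_c; mantle fills any gap and the z_c terms cancel.
Column 1: 1.69×904 + 26.4×2666 + (z_c − 28.09)×3344
Column 2: 1.23×0 + x×2795 + (z_c − 1.23 − 0 − x)×3344
The z_c×3344 term appears on both sides and cancels. Collect the known terms of each column as K = Σ(ρt)_known − 3344 × (depth of known layers): K_1 = 71910.16 − 3344×28.09 = −22022.8; K_2 = 0 − 3344×(1.23 + 0) = −4113.12.
Balance: K_1 = K_2 − x×(3344 − 2795), so x = (K_2 − K_1)/(3344 − 2795) = 17909.7/549 = 32.6 km.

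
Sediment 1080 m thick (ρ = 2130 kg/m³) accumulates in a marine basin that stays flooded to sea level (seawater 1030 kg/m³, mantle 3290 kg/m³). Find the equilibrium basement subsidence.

526 m

Submarine loading: the sediment displaces seawater, and the subsidence is in turn flooded, so s (ρ_m − ρ_w) = t (ρ_sed − ρ_w).
s = 1080 m × (2130 − 1030) / (3290 − 1030) = 526 m.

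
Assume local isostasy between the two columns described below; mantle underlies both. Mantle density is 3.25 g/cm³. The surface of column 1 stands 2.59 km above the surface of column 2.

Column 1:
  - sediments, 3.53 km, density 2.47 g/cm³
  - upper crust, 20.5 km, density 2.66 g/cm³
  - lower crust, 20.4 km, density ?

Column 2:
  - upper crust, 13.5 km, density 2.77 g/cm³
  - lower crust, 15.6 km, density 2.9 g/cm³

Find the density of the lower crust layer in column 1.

2.98 g/cm³

Take the compensation level at the base of the deeper column (depth z_c below the surface of column 1) and equate Σ ρ_i t_i down to z_c; mantle fills any gap and the z_c terms cancel.
Column 1: 3.53×2.47 + 20.5×2.66 + 20.4×ρ + (z_c − 44.43)×3.25
Column 2: 2.59×0 + 13.5×2.77 + 15.6×2.9 + (z_c − 2.59 − 29.1)×3.25
The z_c×3.25 term appears on both sides and cancels. Collect the known terms of each column as K = Σ(ρt)_known − 3.25 × (depth of known layers): K_1 = 63.2491 − 3.25×44.43 = −81.1484; K_2 = 82.635 − 3.25×(2.59 + 29.1) = −20.3575.
Balance: K_1 + 20.4×ρ = K_2, so ρ = (K_2 − K_1)/20.4 = 60.7909/20.4 = 2.98 g/cm³.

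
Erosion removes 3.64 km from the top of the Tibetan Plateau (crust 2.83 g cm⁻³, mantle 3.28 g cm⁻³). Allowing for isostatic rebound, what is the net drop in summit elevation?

0.499 km

Rebound u = e ρ_c/ρ_m = 3.64 km × 2.83/3.28 = 3.141 km.
Net surface drop = e − u = 3.64 km − 3.141 km = e (ρ_m − ρ_c)/ρ_m = 0.499 km.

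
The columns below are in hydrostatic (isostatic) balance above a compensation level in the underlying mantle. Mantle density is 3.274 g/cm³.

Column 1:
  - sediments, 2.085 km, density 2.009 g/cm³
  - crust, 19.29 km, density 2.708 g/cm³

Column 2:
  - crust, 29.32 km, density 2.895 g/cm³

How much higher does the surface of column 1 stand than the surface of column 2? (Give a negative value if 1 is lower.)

For any compensation level in the mantle, the mantle terms cancel and isostasy reduces to e = (Σt_1 − Σt_2) − (Σ(ρt)_1 − Σ(ρt)_2) / ρ_m.
Σt_1 = 21.375 km; Σt_2 = 29.32 km; Σ(ρt)_1 = 56.426085; Σ(ρt)_2 = 84.8814 (in km·g/cm³).
e = (21.375 − 29.32) − (56.426085 − 84.8814) / 3.274 = 0.746 km.

0.746 km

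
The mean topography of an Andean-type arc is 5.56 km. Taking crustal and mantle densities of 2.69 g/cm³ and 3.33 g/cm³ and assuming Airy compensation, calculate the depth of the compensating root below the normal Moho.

23.4 km

For local isostatic compensation: the weight of the topography is balanced by the buoyancy of the root, ρ_c h = (ρ_m − ρ_c) r.
r = h · ρ_c / (ρ_m − ρ_c) = 5.56 km × 2.69 / (3.33 − 2.69) = 23.4 km.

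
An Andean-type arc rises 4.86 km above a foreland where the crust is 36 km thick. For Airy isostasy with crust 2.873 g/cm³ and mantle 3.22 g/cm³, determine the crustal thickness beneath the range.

81.1 km

Root depth r = h ρ_c / (ρ_m − ρ_c) = 4.86 km × 2.873 / 0.347 = 40.24 km.
Total thickness = T + h + r = 36 km + 4.86 km + 40.24 km = 81.1 km.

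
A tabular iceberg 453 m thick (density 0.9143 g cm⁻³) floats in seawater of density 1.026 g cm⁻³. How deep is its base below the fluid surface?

404 m

Draft d = t ρ_obj/ρ_fluid = 453 m × 0.9143/1.026 = 404 m.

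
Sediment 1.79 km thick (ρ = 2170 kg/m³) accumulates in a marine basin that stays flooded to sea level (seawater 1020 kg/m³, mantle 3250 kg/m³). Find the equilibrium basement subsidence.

0.923 km

Submarine loading: the sediment displaces seawater, and the subsidence is in turn flooded, so s (ρ_m − ρ_w) = t (ρ_sed − ρ_w).
s = 1.79 km × (2170 − 1020) / (3250 − 1020) = 0.923 km.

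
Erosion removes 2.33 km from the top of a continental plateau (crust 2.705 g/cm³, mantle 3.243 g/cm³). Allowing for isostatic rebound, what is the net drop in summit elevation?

0.387 km

Rebound u = e ρ_c/ρ_m = 2.33 km × 2.705/3.243 = 1.943 km.
Net surface drop = e − u = 2.33 km − 1.943 km = e (ρ_m − ρ_c)/ρ_m = 0.387 km.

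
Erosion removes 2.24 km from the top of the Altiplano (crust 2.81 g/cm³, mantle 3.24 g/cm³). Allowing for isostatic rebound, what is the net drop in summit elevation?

Rebound u = e ρ_c/ρ_m = 2.24 km × 2.81/3.24 = 1.943 km.
Net surface drop = e − u = 2.24 km − 1.943 km = e (ρ_m − ρ_c)/ρ_m = 0.297 km.

0.297 km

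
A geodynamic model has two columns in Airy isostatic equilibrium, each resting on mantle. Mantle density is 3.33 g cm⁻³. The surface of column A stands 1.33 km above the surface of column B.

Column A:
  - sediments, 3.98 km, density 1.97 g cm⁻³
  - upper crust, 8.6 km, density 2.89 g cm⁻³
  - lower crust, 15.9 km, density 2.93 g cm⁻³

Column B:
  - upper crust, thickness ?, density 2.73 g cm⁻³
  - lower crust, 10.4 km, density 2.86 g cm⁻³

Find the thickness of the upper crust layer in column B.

Take the compensation level at the base of the deeper column (depth z_c below the surface of column A) and equate Σ ρ_i t_i down to z_c; mantle fills any gap and the z_c terms cancel.
Column A: 3.98×1.97 + 8.6×2.89 + 15.9×2.93 + (z_c − 28.48)×3.33
Column B: 1.33×0 + x×2.73 + 10.4×2.86 + (z_c − 1.33 − 10.4 − x)×3.33
The z_c×3.33 term appears on both sides and cancels. Collect the known terms of each column as K = Σ(ρt)_known − 3.33 × (depth of known layers): K_A = 79.2816 − 3.33×28.48 = −15.5568; K_B = 29.744 − 3.33×(1.33 + 10.4) = −9.3169.
Balance: K_A = K_B − x×(3.33 − 2.73), so x = (K_B − K_A)/(3.33 − 2.73) = 6.2399/0.6 = 10.4 km.

10.4 km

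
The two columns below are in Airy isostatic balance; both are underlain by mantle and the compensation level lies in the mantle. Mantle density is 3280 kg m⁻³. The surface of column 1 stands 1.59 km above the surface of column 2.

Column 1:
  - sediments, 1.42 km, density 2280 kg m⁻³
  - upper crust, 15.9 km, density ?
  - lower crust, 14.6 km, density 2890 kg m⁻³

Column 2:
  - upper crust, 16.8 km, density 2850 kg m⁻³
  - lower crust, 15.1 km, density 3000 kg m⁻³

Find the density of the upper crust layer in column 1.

2680 kg m⁻³

Take the compensation level at the base of the deeper column (depth z_c below the surface of column 1) and equate Σ ρ_i t_i down to z_c; mantle fills any gap and the z_c terms cancel.
Column 1: 1.42×2280 + 15.9×ρ + 14.6×2890 + (z_c − 31.92)×3280
Column 2: 1.59×0 + 16.8×2850 + 15.1×3000 + (z_c − 1.59 − 31.9)×3280
The z_c×3280 term appears on both sides and cancels. Collect the known terms of each column as K = Σ(ρt)_known − 3280 × (depth of known layers): K_1 = 45431.6 − 3280×31.92 = −59266; K_2 = 93180 − 3280×(1.59 + 31.9) = −16667.2.
Balance: K_1 + 15.9×ρ = K_2, so ρ = (K_2 − K_1)/15.9 = 42598.8/15.9 = 2680 kg m⁻³.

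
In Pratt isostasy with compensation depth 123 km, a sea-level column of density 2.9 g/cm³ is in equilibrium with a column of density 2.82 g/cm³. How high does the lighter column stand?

3.49 km

ρ_ref D = ρ (D + h) → h = D (ρ_ref − ρ)/ρ.
h = 123 km × (2.9 − 2.82)/2.82 = 3.49 km.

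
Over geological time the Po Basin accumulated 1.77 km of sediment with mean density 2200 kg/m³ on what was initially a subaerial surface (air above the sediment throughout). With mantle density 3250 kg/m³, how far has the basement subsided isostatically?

Subaerial load: s = t ρ_sed / ρ_m = 1.77 km × 2200/3250 = 1.2 km.

1.2 km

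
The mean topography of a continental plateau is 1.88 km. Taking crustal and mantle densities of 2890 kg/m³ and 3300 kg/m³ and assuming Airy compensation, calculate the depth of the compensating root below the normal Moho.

By Archimedes' principle applied to the lithosphere: the weight of the topography is balanced by the buoyancy of the root, ρ_c h = (ρ_m − ρ_c) r.
r = h · ρ_c / (ρ_m − ρ_c) = 1.88 km × 2890 / (3300 − 2890) = 13.3 km.

13.3 km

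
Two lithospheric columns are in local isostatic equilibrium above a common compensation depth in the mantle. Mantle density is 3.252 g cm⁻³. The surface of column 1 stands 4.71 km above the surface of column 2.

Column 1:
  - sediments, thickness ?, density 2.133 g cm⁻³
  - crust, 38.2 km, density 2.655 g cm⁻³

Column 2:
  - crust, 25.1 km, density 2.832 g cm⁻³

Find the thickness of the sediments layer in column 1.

Take the compensation level at the base of the deeper column (depth z_c below the surface of column 1) and equate Σ ρ_i t_i down to z_c; mantle fills any gap and the z_c terms cancel.
Column 1: x×2.133 + 38.2×2.655 + (z_c − 38.2 − x)×3.252
Column 2: 4.71×0 + 25.1×2.832 + (z_c − 4.71 − 25.1)×3.252
The z_c×3.252 term appears on both sides and cancels. Collect the known terms of each column as K = Σ(ρt)_known − 3.252 × (depth of known layers): K_1 = 101.421 − 3.252×38.2 = −22.8054; K_2 = 71.0832 − 3.252×(4.71 + 25.1) = −25.85892.
Balance: K_1 − x×(3.252 − 2.133) = K_2, so x = (K_1 − K_2)/(3.252 − 2.133) = 3.05352/1.119 = 2.73 km.

2.73 km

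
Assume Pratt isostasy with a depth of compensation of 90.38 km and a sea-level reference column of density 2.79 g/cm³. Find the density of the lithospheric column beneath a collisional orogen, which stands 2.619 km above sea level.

Pratt balance: ρ_ref D = ρ (D + h).
ρ = ρ_ref D/(D + h) = 2.79 × 90.38 km/(90.38 km + 2.619 km) = 2.71 g/cm³.

2.71 g/cm³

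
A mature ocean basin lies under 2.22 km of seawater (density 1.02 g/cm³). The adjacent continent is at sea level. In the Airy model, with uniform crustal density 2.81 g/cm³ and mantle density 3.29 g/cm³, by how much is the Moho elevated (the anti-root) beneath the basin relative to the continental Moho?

By Archimedes' principle applied to the lithosphere: replacing crust with seawater at the top is compensated by replacing crust with mantle at the base: d (ρ_c − ρ_w) = a (ρ_m − ρ_c).
a = d (ρ_c − ρ_w)/(ρ_m − ρ_c) = 2.22 km × 1.79/0.48 = 8.28 km.

8.28 km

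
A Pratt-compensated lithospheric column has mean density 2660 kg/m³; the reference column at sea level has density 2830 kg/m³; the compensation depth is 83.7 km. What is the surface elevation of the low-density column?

5.35 km

ρ_ref D = ρ (D + h) → h = D (ρ_ref − ρ)/ρ.
h = 83.7 km × (2830 − 2660)/2660 = 5.35 km.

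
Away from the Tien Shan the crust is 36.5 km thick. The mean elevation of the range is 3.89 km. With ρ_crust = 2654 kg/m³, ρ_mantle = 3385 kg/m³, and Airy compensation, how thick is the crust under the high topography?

Root depth r = h ρ_c / (ρ_m − ρ_c) = 3.89 km × 2654 / 731 = 14.12 km.
Total thickness = T + h + r = 36.5 km + 3.89 km + 14.12 km = 54.5 km.

54.5 km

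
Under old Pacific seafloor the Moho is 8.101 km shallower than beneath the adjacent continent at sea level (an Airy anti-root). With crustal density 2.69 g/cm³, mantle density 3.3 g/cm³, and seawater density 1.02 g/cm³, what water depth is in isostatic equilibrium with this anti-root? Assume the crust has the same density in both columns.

2.96 km

Replacing a thickness d of crust by seawater at the top must be balanced by replacing crust with mantle at the base: d (ρ_c − ρ_w) = a (ρ_m − ρ_c).
d = a (ρ_m − ρ_c)/(ρ_c − ρ_w) = 8.101 km × 0.61/1.67 = 2.96 km.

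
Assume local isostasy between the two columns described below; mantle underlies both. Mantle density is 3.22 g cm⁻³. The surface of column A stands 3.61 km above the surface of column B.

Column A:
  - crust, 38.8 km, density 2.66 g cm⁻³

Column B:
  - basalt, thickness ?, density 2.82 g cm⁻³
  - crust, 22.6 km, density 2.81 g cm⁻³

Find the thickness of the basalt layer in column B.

2.09 km

Take the compensation level at the base of the deeper column (depth z_c below the surface of column A) and equate Σ ρ_i t_i down to z_c; mantle fills any gap and the z_c terms cancel.
Column A: 38.8×2.66 + (z_c − 38.8)×3.22
Column B: 3.61×0 + x×2.82 + 22.6×2.81 + (z_c − 3.61 − 22.6 − x)×3.22
The z_c×3.22 term appears on both sides and cancels. Collect the known terms of each column as K = Σ(ρt)_known − 3.22 × (depth of known layers): K_A = 103.208 − 3.22×38.8 = −21.728; K_B = 63.506 − 3.22×(3.61 + 22.6) = −20.8902.
Balance: K_A = K_B − x×(3.22 − 2.82), so x = (K_B − K_A)/(3.22 − 2.82) = 0.8378/0.4 = 2.09 km.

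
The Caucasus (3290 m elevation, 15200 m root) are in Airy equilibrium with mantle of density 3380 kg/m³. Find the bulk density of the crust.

ρ_c h = (ρ_m − ρ_c) r → ρ_c (h + r) = ρ_m r → ρ_c = ρ_m r / (h + r).
ρ_c = 3380 × 15200 m / (3290 m + 15200 m) = 2780 kg/m³.

2780 kg/m³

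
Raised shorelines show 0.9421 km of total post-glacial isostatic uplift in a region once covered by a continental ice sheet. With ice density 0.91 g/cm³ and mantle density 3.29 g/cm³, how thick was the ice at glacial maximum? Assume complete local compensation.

3.41 km

u = t ρ_ice/ρ_m → t = u ρ_m/ρ_ice = 0.9421 km × 3.29/0.91 = 3.41 km.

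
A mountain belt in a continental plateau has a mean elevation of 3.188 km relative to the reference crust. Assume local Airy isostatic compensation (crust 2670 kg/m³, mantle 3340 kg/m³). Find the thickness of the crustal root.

By Archimedes' principle applied to the lithosphere: the weight of the topography is balanced by the buoyancy of the root, ρ_c h = (ρ_m − ρ_c) r.
r = h · ρ_c / (ρ_m − ρ_c) = 3.188 km × 2670 / (3340 − 2670) = 12.7 km.

12.7 km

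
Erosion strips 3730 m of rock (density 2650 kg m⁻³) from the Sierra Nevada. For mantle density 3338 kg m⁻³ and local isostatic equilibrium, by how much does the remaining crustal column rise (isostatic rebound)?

2960 m

Unloading: uplift u = e ρ_c/ρ_m = 3730 m × 2650/3338 = 2960 m.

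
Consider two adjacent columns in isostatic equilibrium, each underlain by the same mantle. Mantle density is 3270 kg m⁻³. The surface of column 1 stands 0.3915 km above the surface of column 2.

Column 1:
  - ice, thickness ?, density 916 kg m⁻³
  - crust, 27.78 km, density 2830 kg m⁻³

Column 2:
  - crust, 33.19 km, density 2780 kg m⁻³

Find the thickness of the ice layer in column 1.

2.26 km

Take the compensation level at the base of the deeper column (depth z_c below the surface of column 1) and equate Σ ρ_i t_i down to z_c; mantle fills any gap and the z_c terms cancel.
Column 1: x×916 + 27.78×2830 + (z_c − 27.78 − x)×3270
Column 2: 0.3915×0 + 33.19×2780 + (z_c − 0.3915 − 33.19)×3270
The z_c×3270 term appears on both sides and cancels. Collect the known terms of each column as K = Σ(ρt)_known − 3270 × (depth of known layers): K_1 = 78617.4 − 3270×27.78 = −12223.2; K_2 = 92268.2 − 3270×(0.3915 + 33.19) = −17543.305.
Balance: K_1 − x×(3270 − 916) = K_2, so x = (K_1 − K_2)/(3270 − 916) = 5320.11/2354 = 2.26 km.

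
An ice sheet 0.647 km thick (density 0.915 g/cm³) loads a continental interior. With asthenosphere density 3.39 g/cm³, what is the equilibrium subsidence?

In Airy isostatic equilibrium: the ice load ρ_ice t is balanced by mantle displaced below, ρ_m s.
s = t ρ_ice / ρ_m = 0.647 km × 0.915/3.39 = 0.175 km.

0.175 km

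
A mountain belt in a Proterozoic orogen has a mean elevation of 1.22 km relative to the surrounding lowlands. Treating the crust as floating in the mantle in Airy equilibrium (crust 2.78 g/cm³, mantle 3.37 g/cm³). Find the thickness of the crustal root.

Isostatic balance requires: the weight of the topography is balanced by the buoyancy of the root, ρ_c h = (ρ_m − ρ_c) r.
r = h · ρ_c / (ρ_m − ρ_c) = 1.22 km × 2.78 / (3.37 − 2.78) = 5.75 km.

5.75 km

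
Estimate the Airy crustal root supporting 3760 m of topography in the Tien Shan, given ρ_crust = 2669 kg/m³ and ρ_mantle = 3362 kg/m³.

14500 m

For local isostatic compensation: the weight of the topography is balanced by the buoyancy of the root, ρ_c h = (ρ_m − ρ_c) r.
r = h · ρ_c / (ρ_m − ρ_c) = 3760 m × 2669 / (3362 − 2669) = 14500 m.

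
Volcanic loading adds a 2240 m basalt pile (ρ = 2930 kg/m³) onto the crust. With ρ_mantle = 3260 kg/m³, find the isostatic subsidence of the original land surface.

Subaerial loading: s = t ρ_load / ρ_m.
s = 2240 m × 2930/3260 = 2010 m.

2010 m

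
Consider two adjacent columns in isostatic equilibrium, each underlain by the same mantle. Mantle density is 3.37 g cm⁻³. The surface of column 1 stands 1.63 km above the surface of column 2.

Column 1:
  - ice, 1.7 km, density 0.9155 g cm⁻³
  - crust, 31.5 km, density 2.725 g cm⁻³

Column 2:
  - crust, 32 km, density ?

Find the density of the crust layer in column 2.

2.78 g cm⁻³

Take the compensation level at the base of the deeper column (depth z_c below the surface of column 1) and equate Σ ρ_i t_i down to z_c; mantle fills any gap and the z_c terms cancel.
Column 1: 1.7×0.9155 + 31.5×2.725 + (z_c − 33.2)×3.37
Column 2: 1.63×0 + 32×ρ + (z_c − 1.63 − 32)×3.37
The z_c×3.37 term appears on both sides and cancels. Collect the known terms of each column as K = Σ(ρt)_known − 3.37 × (depth of known layers): K_1 = 87.39385 − 3.37×33.2 = −24.49015; K_2 = 0 − 3.37×(1.63 + 32) = −113.3331.
Balance: K_1 = K_2 + 32×ρ, so ρ = (K_1 − K_2)/32 = 88.843/32 = 2.78 g cm⁻³.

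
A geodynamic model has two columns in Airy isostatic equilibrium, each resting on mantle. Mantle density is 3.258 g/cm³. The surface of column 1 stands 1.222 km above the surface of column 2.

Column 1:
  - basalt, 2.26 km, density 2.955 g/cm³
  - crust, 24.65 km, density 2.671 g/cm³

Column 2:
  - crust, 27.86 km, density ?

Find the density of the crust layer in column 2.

2.86 g/cm³

Take the compensation level at the base of the deeper column (depth z_c below the surface of column 1) and equate Σ ρ_i t_i down to z_c; mantle fills any gap and the z_c terms cancel.
Column 1: 2.26×2.955 + 24.65×2.671 + (z_c − 26.91)×3.258
Column 2: 1.222×0 + 27.86×ρ + (z_c − 1.222 − 27.86)×3.258
The z_c×3.258 term appears on both sides and cancels. Collect the known terms of each column as K = Σ(ρt)_known − 3.258 × (depth of known layers): K_1 = 72.51845 − 3.258×26.91 = −15.15433; K_2 = 0 − 3.258×(1.222 + 27.86) = −94.749156.
Balance: K_1 = K_2 + 27.86×ρ, so ρ = (K_1 − K_2)/27.86 = 79.5948/27.86 = 2.86 g/cm³.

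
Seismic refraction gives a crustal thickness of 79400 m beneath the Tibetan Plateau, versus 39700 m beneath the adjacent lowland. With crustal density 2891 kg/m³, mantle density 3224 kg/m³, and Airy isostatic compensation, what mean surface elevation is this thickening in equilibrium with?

Excess crust Δ = 79400 m − 39700 m = 39700 m, split between elevation h and root r with h + r = Δ.
Airy balance ρ_c h = (ρ_m − ρ_c) r gives r = h ρ_c/(ρ_m − ρ_c), so h (1 + ρ_c/(ρ_m − ρ_c)) = Δ, i.e. h = Δ (ρ_m − ρ_c)/ρ_m.
h = 39700 m × 333/3224 = 4100 m.

4100 m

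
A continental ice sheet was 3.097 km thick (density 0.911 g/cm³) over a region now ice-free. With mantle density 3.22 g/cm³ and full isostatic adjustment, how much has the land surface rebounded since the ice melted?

0.876 km

Removing the load lets mantle flow back in; uplift u satisfies ρ_ice t = ρ_m u.
u = t ρ_ice/ρ_m = 3.097 km × 0.911/3.22 = 0.876 km.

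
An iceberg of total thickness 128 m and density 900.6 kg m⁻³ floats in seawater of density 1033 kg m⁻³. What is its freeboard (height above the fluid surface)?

Floating equilibrium: submerged depth d = t ρ_obj/ρ_fluid = 128 m × 900.6/1033 = 111.6 m.
Freeboard = t − d = 128 m − 111.6 m = 16.4 m.

16.4 m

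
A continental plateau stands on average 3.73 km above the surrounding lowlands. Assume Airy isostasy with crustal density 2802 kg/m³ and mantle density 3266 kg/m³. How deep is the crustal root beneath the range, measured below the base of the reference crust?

By Archimedes' principle applied to the lithosphere: the weight of the topography is balanced by the buoyancy of the root, ρ_c h = (ρ_m − ρ_c) r.
r = h · ρ_c / (ρ_m − ρ_c) = 3.73 km × 2802 / (3266 − 2802) = 22.5 km.

22.5 km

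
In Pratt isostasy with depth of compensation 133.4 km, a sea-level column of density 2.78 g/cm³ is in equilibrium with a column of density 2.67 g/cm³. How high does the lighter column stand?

ρ_ref D = ρ (D + h) → h = D (ρ_ref − ρ)/ρ.
h = 133.4 km × (2.78 − 2.67)/2.67 = 5.5 km.

5.5 km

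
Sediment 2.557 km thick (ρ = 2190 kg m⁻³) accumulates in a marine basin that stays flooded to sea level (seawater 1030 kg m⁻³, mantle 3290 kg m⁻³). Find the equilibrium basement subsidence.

1.31 km

Submarine loading: the sediment displaces seawater, and the subsidence is in turn flooded, so s (ρ_m − ρ_w) = t (ρ_sed − ρ_w).
s = 2.557 km × (2190 − 1030) / (3290 − 1030) = 1.31 km.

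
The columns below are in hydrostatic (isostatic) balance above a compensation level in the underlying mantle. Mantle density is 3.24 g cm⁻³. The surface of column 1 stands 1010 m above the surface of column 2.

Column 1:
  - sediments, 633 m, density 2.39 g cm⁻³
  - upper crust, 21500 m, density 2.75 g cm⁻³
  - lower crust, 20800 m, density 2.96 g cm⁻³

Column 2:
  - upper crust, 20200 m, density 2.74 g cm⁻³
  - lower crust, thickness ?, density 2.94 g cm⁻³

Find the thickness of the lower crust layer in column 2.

11700 m

Take the compensation level at the base of the deeper column (depth z_c below the surface of column 1) and equate Σ ρ_i t_i down to z_c; mantle fills any gap and the z_c terms cancel.
Column 1: 633×2.39 + 21500×2.75 + 20800×2.96 + (z_c − 42933)×3.24
Column 2: 1010×0 + 20200×2.74 + x×2.94 + (z_c − 1010 − 20200 − x)×3.24
The z_c×3.24 term appears on both sides and cancels. Collect the known terms of each column as K = Σ(ρt)_known − 3.24 × (depth of known layers): K_1 = 122205.87 − 3.24×42933 = −16897.05; K_2 = 55348 − 3.24×(1010 + 20200) = −13372.4.
Balance: K_1 = K_2 − x×(3.24 − 2.94), so x = (K_2 − K_1)/(3.24 − 2.94) = 3524.65/0.3 = 11700 m.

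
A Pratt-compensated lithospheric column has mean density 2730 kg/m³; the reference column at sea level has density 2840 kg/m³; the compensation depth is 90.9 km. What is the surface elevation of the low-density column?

ρ_ref D = ρ (D + h) → h = D (ρ_ref − ρ)/ρ.
h = 90.9 km × (2840 − 2730)/2730 = 3.66 km.

3.66 km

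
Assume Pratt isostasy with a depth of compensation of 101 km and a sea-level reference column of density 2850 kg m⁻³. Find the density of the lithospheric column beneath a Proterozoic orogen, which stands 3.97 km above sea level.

Pratt balance: ρ_ref D = ρ (D + h).
ρ = ρ_ref D/(D + h) = 2850 × 101 km/(101 km + 3.97 km) = 2740 kg m⁻³.

2740 kg m⁻³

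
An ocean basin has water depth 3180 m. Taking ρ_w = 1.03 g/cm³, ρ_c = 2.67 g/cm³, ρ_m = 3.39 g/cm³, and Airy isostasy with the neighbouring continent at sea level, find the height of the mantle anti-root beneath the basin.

7240 m

Equating mass per unit area of the two columns: replacing crust with seawater at the top is compensated by replacing crust with mantle at the base: d (ρ_c − ρ_w) = a (ρ_m − ρ_c).
a = d (ρ_c − ρ_w)/(ρ_m − ρ_c) = 3180 m × 1.64/0.72 = 7240 m.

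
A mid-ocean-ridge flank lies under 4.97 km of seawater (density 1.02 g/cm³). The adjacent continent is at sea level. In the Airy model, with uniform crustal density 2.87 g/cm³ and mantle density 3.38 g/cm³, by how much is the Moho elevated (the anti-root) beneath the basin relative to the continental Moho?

For local isostatic compensation: replacing crust with seawater at the top is compensated by replacing crust with mantle at the base: d (ρ_c − ρ_w) = a (ρ_m − ρ_c).
a = d (ρ_c − ρ_w)/(ρ_m − ρ_c) = 4.97 km × 1.85/0.51 = 18 km.

18 km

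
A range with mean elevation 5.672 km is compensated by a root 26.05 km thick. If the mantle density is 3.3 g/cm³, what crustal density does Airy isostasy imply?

2.71 g/cm³

ρ_c h = (ρ_m − ρ_c) r → ρ_c (h + r) = ρ_m r → ρ_c = ρ_m r / (h + r).
ρ_c = 3.3 × 26.05 km / (5.672 km + 26.05 km) = 2.71 g/cm³.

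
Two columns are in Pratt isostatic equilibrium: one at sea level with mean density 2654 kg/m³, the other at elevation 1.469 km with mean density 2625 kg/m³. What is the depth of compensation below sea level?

133 km

ρ_ref D = ρ (D + h) → D (ρ_ref − ρ) = ρ h.
D = ρ h/(ρ_ref − ρ) = 2625 × 1.469 km/(2654 − 2625) = 133 km.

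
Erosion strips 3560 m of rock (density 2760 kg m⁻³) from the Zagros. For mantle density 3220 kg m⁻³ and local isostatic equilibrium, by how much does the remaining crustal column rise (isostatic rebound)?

3050 m

Unloading: uplift u = e ρ_c/ρ_m = 3560 m × 2760/3220 = 3050 m.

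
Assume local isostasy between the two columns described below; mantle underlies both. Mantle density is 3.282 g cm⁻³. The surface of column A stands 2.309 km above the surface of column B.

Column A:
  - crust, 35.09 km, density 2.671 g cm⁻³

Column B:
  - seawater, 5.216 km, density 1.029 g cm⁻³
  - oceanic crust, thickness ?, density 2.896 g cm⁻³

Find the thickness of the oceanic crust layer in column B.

5.47 km

Take the compensation level at the base of the deeper column (depth z_c below the surface of column A) and equate Σ ρ_i t_i down to z_c; mantle fills any gap and the z_c terms cancel.
Column A: 35.09×2.671 + (z_c − 35.09)×3.282
Column B: 2.309×0 + 5.216×1.029 + x×2.896 + (z_c − 2.309 − 5.216 − x)×3.282
The z_c×3.282 term appears on both sides and cancels. Collect the known terms of each column as K = Σ(ρt)_known − 3.282 × (depth of known layers): K_A = 93.72539 − 3.282×35.09 = −21.43999; K_B = 5.367264 − 3.282×(2.309 + 5.216) = −19.329786.
Balance: K_A = K_B − x×(3.282 − 2.896), so x = (K_B − K_A)/(3.282 − 2.896) = 2.1102/0.386 = 5.47 km.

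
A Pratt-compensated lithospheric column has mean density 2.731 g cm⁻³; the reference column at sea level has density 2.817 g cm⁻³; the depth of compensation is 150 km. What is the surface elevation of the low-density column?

ρ_ref D = ρ (D + h) → h = D (ρ_ref − ρ)/ρ.
h = 150 km × (2.817 − 2.731)/2.731 = 4.72 km.

4.72 km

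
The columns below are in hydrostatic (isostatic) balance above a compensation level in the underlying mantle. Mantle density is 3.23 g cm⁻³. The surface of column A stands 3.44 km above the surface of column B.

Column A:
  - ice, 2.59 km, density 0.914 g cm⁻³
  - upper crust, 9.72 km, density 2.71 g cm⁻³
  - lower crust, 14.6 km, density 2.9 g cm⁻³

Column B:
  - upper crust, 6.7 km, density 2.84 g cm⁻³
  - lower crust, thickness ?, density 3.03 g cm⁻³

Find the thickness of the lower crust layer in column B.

10.7 km

Take the compensation level at the base of the deeper column (depth z_c below the surface of column A) and equate Σ ρ_i t_i down to z_c; mantle fills any gap and the z_c terms cancel.
Column A: 2.59×0.914 + 9.72×2.71 + 14.6×2.9 + (z_c − 26.91)×3.23
Column B: 3.44×0 + 6.7×2.84 + x×3.03 + (z_c − 3.44 − 6.7 − x)×3.23
The z_c×3.23 term appears on both sides and cancels. Collect the known terms of each column as K = Σ(ρt)_known − 3.23 × (depth of known layers): K_A = 71.04846 − 3.23×26.91 = −15.87084; K_B = 19.028 − 3.23×(3.44 + 6.7) = −13.7242.
Balance: K_A = K_B − x×(3.23 − 3.03), so x = (K_B − K_A)/(3.23 − 3.03) = 2.14664/0.2 = 10.7 km.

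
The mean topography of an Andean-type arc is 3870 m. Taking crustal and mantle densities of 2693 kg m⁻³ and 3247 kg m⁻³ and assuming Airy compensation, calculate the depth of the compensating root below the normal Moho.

For local isostatic compensation: the weight of the topography is balanced by the buoyancy of the root, ρ_c h = (ρ_m − ρ_c) r.
r = h · ρ_c / (ρ_m − ρ_c) = 3870 m × 2693 / (3247 − 2693) = 18800 m.

18800 m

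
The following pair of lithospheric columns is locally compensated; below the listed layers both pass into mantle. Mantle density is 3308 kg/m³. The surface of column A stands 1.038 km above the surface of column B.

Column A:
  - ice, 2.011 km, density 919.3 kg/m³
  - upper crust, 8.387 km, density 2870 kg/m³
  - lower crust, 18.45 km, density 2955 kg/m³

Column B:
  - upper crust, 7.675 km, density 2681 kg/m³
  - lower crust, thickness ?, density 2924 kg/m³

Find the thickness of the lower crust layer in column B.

Take the compensation level at the base of the deeper column (depth z_c below the surface of column A) and equate Σ ρ_i t_i down to z_c; mantle fills any gap and the z_c terms cancel.
Column A: 2.011×919.3 + 8.387×2870 + 18.45×2955 + (z_c − 28.848)×3308
Column B: 1.038×0 + 7.675×2681 + x×2924 + (z_c − 1.038 − 7.675 − x)×3308
The z_c×3308 term appears on both sides and cancels. Collect the known terms of each column as K = Σ(ρt)_known − 3308 × (depth of known layers): K_A = 80439.1523 − 3308×28.848 = −14990.0317; K_B = 20576.675 − 3308×(1.038 + 7.675) = −8245.929.
Balance: K_A = K_B − x×(3308 − 2924), so x = (K_B − K_A)/(3308 − 2924) = 6744.1/384 = 17.6 km.

17.6 km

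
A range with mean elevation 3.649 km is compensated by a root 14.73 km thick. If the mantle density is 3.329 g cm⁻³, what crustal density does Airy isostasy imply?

ρ_c h = (ρ_m − ρ_c) r → ρ_c (h + r) = ρ_m r → ρ_c = ρ_m r / (h + r).
ρ_c = 3.329 × 14.73 km / (3.649 km + 14.73 km) = 2.67 g cm⁻³.

2.67 g cm⁻³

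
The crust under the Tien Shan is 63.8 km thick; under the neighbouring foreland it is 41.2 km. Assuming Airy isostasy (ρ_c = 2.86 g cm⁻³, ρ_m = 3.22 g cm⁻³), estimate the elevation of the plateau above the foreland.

Excess crust Δ = 63.8 km − 41.2 km = 22.6 km, split between elevation h and root r with h + r = Δ.
Airy balance ρ_c h = (ρ_m − ρ_c) r gives r = h ρ_c/(ρ_m − ρ_c), so h (1 + ρ_c/(ρ_m − ρ_c)) = Δ, i.e. h = Δ (ρ_m − ρ_c)/ρ_m.
h = 22.6 km × 0.36/3.22 = 2.53 km.

2.53 km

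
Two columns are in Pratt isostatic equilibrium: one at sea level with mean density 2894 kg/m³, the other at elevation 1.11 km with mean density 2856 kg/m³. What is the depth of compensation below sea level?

83.4 km

ρ_ref D = ρ (D + h) → D (ρ_ref − ρ) = ρ h.
D = ρ h/(ρ_ref − ρ) = 2856 × 1.11 km/(2894 − 2856) = 83.4 km.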